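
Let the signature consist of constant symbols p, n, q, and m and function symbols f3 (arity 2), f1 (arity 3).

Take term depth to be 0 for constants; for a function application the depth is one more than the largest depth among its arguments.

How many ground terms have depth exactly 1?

80

Let N_k count ground terms of depth at most k. Each non-constant term of depth ≤ k is some function symbol applied to depth-≤(k−1) arguments, giving N_k = 4 + N_{k-1}^2 + N_{k-1}^3.
N_0 = 4
N_1 = 4 + 4^2 + 4^3 = 84
Terms of depth exactly 1: N_1 − N_0 = 84 − 4 = 80.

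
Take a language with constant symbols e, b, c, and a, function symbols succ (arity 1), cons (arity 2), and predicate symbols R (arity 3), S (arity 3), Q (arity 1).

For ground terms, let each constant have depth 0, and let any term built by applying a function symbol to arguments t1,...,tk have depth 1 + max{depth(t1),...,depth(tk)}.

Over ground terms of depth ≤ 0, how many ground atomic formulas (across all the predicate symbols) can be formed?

132

First count ground terms of depth ≤ 0.
Let N_k count ground terms of depth at most k. Each non-constant term of depth ≤ k is some function symbol applied to depth-≤(k−1) arguments, giving N_k = 4 + N_{k-1} + N_{k-1}^2.
N_0 = 4
So |H| = 4.
Ground atoms are formed by filling each argument slot of a predicate with a term from H, so an r-ary predicate gives |H|^r atoms:
  R: 4^3 = 64;  S: 4^3 = 64;  Q: 4
Total ground atoms: 64 + 64 + 4 = 132.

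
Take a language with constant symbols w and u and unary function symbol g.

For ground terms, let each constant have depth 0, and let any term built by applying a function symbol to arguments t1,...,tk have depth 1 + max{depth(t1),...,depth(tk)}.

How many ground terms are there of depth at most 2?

Let N_k = |{terms of depth ≤ k}|. Then N_0 = 2 and N_k = 2 + N_{k-1} for k ≥ 1 (one summand per function symbol, arity giving the exponent).
N_0 = 2
N_1 = 2 + 2 = 4
N_2 = 2 + 4 = 6
Explicitly: w, u, g(w), g(u), g(g(w)), g(g(u)).

6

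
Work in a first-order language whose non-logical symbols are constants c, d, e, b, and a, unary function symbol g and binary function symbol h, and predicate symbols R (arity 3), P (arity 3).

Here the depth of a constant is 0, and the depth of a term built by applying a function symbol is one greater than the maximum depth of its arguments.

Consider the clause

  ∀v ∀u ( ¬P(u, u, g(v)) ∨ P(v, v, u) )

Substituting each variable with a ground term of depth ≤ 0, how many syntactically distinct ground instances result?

25

Ground terms of depth ≤ 0:
  If N_k denotes the number of depth-≤k ground terms, the 5 constants give N_0 = 5, and each function symbol of arity r contributes N_{k-1}^r new terms at level k: N_k = 5 + N_{k-1} + N_{k-1}^2.
  N_0 = 5
  Explicitly: c, d, e, b, a.
So there are 5 ground terms available for substitution.
Each of v, u ranges independently over the available ground terms, and distinct assignments produce distinct instances.
Number of ground instances = 5^2 = 25.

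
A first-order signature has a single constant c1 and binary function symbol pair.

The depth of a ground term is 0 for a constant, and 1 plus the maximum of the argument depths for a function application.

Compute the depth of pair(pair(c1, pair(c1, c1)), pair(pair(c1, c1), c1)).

3

depth(pair(c1, c1)) = 1 + max(0, 0) = 1
depth(pair(c1, pair(c1, c1))) = 1 + max(0, 1) = 2
depth(pair(pair(c1, c1), c1)) = 1 + max(1, 0) = 2
depth(pair(pair(c1, pair(c1, c1)), pair(pair(c1, c1), c1))) = 1 + max(2, 2) = 3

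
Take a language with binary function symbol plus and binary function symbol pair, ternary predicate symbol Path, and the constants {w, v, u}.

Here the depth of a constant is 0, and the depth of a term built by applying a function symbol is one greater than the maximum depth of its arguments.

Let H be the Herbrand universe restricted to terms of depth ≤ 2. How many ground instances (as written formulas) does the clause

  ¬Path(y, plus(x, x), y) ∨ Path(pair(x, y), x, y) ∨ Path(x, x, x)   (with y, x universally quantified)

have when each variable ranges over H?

Ground terms of depth ≤ 2:
  Count level by level. With function symbols plus/2, pair/2, the terms of depth ≤ k are the 3 constants together with each function applied to depth-≤(k−1) tuples, so N_k = 3 + N_{k-1}^2 + N_{k-1}^2.
  N_0 = 3
  N_1 = 3 + 3^2 + 3^2 = 21
  N_2 = 3 + 21^2 + 21^2 = 885
So there are 885 ground terms available for substitution.
Each of y, x ranges independently over the available ground terms, and distinct assignments produce distinct instances.
Number of ground instances = 885^2 = 783225.

783225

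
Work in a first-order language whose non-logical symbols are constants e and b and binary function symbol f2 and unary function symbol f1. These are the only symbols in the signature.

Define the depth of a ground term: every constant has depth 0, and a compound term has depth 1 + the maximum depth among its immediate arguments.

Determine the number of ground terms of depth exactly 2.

Write N_k for the number of ground terms of depth ≤ k. A term of depth ≤ k is either a constant or a function symbol applied to arguments of depth ≤ k−1, so N_k = 2 + N_{k-1}^2 + N_{k-1}.
N_0 = 2
N_1 = 2 + 2^2 + 2 = 8
N_2 = 2 + 8^2 + 8 = 74
Terms of depth exactly 2: N_2 − N_1 = 74 − 8 = 66.

66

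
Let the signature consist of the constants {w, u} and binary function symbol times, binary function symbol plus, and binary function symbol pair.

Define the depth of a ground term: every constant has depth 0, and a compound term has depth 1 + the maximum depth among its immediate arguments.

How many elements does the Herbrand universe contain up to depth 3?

1044302

Let N_k = |{terms of depth ≤ k}|. Then N_0 = 2 and N_k = 2 + N_{k-1}^2 + N_{k-1}^2 + N_{k-1}^2 for k ≥ 1 (one summand per function symbol, arity giving the exponent).
N_0 = 2
N_1 = 2 + 2^2 + 2^2 + 2^2 = 14
N_2 = 2 + 14^2 + 14^2 + 14^2 = 590
N_3 = 2 + 590^2 + 590^2 + 590^2 = 1044302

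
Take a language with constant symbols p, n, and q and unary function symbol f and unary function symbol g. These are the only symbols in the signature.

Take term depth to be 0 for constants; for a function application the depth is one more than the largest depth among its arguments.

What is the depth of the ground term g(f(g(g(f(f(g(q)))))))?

7

depth(g(q)) = 1 + depth(q) = 1 + 0 = 1
depth(f(g(q))) = 1 + depth(g(q)) = 1 + 1 = 2
depth(f(f(g(q)))) = 1 + depth(f(g(q))) = 1 + 2 = 3
depth(g(f(f(g(q))))) = 1 + depth(f(f(g(q)))) = 1 + 3 = 4
depth(g(g(f(f(g(q)))))) = 1 + depth(g(f(f(g(q))))) = 1 + 4 = 5
depth(f(g(g(f(f(g(q))))))) = 1 + depth(g(g(f(f(g(q)))))) = 1 + 5 = 6
depth(g(f(g(g(f(f(g(q)))))))) = 1 + depth(f(g(g(f(f(g(q))))))) = 1 + 6 = 7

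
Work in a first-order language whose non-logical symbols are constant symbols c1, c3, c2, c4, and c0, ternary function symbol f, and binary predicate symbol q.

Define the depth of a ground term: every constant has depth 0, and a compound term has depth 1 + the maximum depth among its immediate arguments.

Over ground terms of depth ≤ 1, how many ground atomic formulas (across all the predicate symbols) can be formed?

First count ground terms of depth ≤ 1.
Write N_k for the number of ground terms of depth ≤ k. A term of depth ≤ k is either a constant or a function symbol applied to arguments of depth ≤ k−1, so N_k = 5 + N_{k-1}^3.
N_0 = 5
N_1 = 5 + 5^3 = 130
So |H| = 130.
Each predicate of arity r yields |H|^r ground atoms (one per choice of an r-tuple from H):
  q: 130^2 = 16900
Total ground atoms: 16900.

16900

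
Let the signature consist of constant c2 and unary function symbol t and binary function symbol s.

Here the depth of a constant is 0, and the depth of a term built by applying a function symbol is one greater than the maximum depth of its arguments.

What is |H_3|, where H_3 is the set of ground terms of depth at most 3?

183

Count level by level. With function symbols t/1, s/2, the terms of depth ≤ k are the 1 constant together with each function applied to depth-≤(k−1) tuples, so N_k = 1 + N_{k-1} + N_{k-1}^2.
N_0 = 1
N_1 = 1 + 1 + 1^2 = 3
N_2 = 1 + 3 + 3^2 = 13
N_3 = 1 + 13 + 13^2 = 183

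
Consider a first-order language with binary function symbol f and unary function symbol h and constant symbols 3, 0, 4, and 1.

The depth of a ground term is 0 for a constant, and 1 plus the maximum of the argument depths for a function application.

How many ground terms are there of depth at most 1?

24

Count level by level. With function symbols f/2, h/1, the terms of depth ≤ k are the 4 constants together with each function applied to depth-≤(k−1) tuples, so N_k = 4 + N_{k-1}^2 + N_{k-1}.
N_0 = 4
N_1 = 4 + 4^2 + 4 = 24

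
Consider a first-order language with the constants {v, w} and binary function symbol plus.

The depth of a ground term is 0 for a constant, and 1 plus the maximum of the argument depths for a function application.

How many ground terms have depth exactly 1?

4

Let N_k = |{terms of depth ≤ k}|. Then N_0 = 2 and N_k = 2 + N_{k-1}^2 for k ≥ 1 (one summand per function symbol, arity giving the exponent).
N_0 = 2
N_1 = 2 + 2^2 = 6
Terms of depth exactly 1: N_1 − N_0 = 6 − 2 = 4.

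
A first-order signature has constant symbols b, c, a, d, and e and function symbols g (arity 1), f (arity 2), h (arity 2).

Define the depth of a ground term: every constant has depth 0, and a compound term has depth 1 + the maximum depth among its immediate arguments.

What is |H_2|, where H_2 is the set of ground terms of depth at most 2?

7265

Let N_k = |{terms of depth ≤ k}|. Then N_0 = 5 and N_k = 5 + N_{k-1} + N_{k-1}^2 + N_{k-1}^2 for k ≥ 1 (one summand per function symbol, arity giving the exponent).
N_0 = 5
N_1 = 5 + 5 + 5^2 + 5^2 = 60
N_2 = 5 + 60 + 60^2 + 60^2 = 7265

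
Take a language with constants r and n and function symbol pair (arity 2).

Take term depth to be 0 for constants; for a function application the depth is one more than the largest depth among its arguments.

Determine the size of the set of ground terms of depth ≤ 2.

38

If N_k denotes the number of depth-≤k ground terms, the 2 constants give N_0 = 2, and each function symbol of arity r contributes N_{k-1}^r new terms at level k: N_k = 2 + N_{k-1}^2.
N_0 = 2
N_1 = 2 + 2^2 = 6
N_2 = 2 + 6^2 = 38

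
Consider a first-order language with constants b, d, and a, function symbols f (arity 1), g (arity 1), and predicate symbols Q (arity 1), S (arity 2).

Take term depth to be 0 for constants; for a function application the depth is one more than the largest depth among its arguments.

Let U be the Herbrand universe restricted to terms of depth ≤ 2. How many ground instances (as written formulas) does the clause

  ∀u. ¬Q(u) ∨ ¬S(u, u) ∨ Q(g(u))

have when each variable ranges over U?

21

Ground terms of depth ≤ 2:
  Write N_k for the number of ground terms of depth ≤ k. A term of depth ≤ k is either a constant or a function symbol applied to arguments of depth ≤ k−1, so N_k = 3 + N_{k-1} + N_{k-1}.
  N_0 = 3
  N_1 = 3 + 3 + 3 = 9
  N_2 = 3 + 9 + 9 = 21
So there are 21 ground terms available for substitution.
The variable u ranges independently over the available ground terms, and distinct assignments produce distinct instances.
Number of ground instances = 21.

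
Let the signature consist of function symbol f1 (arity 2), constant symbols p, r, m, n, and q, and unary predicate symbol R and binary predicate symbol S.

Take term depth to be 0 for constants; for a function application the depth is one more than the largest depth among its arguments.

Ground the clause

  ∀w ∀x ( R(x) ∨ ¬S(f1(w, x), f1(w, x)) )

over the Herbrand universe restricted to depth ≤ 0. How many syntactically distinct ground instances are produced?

Ground terms of depth ≤ 0:
  Write N_k for the number of ground terms of depth ≤ k. A term of depth ≤ k is either a constant or a function symbol applied to arguments of depth ≤ k−1, so N_k = 5 + N_{k-1}^2.
  N_0 = 5
  Explicitly: p, r, m, n, q.
So there are 5 ground terms available for substitution.
The clause has 2 distinct variables (w, x), each appearing in the body. In the free term algebra distinct substitutions yield syntactically distinct ground instances.
Number of ground instances = 5^2 = 25.

25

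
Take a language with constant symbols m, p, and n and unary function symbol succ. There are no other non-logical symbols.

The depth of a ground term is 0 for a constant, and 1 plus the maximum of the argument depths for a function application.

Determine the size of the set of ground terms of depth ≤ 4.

Write N_k for the number of ground terms of depth ≤ k. A term of depth ≤ k is either a constant or a function symbol applied to arguments of depth ≤ k−1, so N_k = 3 + N_{k-1}.
N_0 = 3
N_1 = 3 + 3 = 6
N_2 = 3 + 6 = 9
N_3 = 3 + 9 = 12
N_4 = 3 + 12 = 15

15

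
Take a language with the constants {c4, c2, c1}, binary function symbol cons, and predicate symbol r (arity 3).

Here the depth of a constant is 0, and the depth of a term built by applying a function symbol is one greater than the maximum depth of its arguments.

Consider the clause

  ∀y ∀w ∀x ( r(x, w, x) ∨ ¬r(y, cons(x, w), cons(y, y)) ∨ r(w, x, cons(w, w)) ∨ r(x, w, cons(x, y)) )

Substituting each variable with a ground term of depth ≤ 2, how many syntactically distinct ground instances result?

Ground terms of depth ≤ 2:
  If N_k denotes the number of depth-≤k ground terms, the 3 constants give N_0 = 3, and each function symbol of arity r contributes N_{k-1}^r new terms at level k: N_k = 3 + N_{k-1}^2.
  N_0 = 3
  N_1 = 3 + 3^2 = 12
  N_2 = 3 + 12^2 = 147
So there are 147 ground terms available for substitution.
Each of y, w, x ranges independently over the available ground terms, and distinct assignments produce distinct instances.
Number of ground instances = 147^3 = 3176523.

3176523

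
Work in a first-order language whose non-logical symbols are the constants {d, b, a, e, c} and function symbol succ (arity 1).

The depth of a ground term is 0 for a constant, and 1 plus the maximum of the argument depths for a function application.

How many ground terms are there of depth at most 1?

Count level by level. With function symbols succ/1, the terms of depth ≤ k are the 5 constants together with each function applied to depth-≤(k−1) tuples, so N_k = 5 + N_{k-1}.
N_0 = 5
N_1 = 5 + 5 = 10
Explicitly: d, b, a, e, c, succ(d), succ(b), succ(a), succ(e), succ(c).

10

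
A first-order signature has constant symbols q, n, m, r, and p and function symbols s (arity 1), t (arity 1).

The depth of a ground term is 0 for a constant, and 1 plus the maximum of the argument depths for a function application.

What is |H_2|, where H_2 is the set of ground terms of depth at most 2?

If N_k denotes the number of depth-≤k ground terms, the 5 constants give N_0 = 5, and each function symbol of arity r contributes N_{k-1}^r new terms at level k: N_k = 5 + N_{k-1} + N_{k-1}.
N_0 = 5
N_1 = 5 + 5 + 5 = 15
N_2 = 5 + 15 + 15 = 35

35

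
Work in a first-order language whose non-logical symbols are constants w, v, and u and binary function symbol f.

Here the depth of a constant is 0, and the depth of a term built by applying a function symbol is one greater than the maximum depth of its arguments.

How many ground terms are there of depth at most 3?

Let N_k = |{terms of depth ≤ k}|. Then N_0 = 3 and N_k = 3 + N_{k-1}^2 for k ≥ 1 (one summand per function symbol, arity giving the exponent).
N_0 = 3
N_1 = 3 + 3^2 = 12
N_2 = 3 + 12^2 = 147
N_3 = 3 + 147^2 = 21612

21612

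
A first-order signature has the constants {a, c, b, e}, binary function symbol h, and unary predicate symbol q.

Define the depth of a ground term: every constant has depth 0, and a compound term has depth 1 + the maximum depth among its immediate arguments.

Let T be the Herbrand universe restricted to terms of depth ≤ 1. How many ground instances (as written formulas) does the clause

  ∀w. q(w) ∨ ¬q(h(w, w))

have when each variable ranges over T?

20

Ground terms of depth ≤ 1:
  Let N_k count ground terms of depth at most k. Each non-constant term of depth ≤ k is some function symbol applied to depth-≤(k−1) arguments, giving N_k = 4 + N_{k-1}^2.
  N_0 = 4
  N_1 = 4 + 4^2 = 20
So there are 20 ground terms available for substitution.
The clause has 1 distinct variable (w), which appears in the body. In the free term algebra distinct substitutions yield syntactically distinct ground instances.
Number of ground instances = 20.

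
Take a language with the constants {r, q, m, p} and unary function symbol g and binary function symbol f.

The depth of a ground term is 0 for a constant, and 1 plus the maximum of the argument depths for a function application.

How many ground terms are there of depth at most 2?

604

Count level by level. With function symbols g/1, f/2, the terms of depth ≤ k are the 4 constants together with each function applied to depth-≤(k−1) tuples, so N_k = 4 + N_{k-1} + N_{k-1}^2.
N_0 = 4
N_1 = 4 + 4 + 4^2 = 24
N_2 = 4 + 24 + 24^2 = 604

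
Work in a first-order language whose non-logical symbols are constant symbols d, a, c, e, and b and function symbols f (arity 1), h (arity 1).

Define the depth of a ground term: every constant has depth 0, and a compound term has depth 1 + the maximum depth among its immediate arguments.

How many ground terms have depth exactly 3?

40

Write N_k for the number of ground terms of depth ≤ k. A term of depth ≤ k is either a constant or a function symbol applied to arguments of depth ≤ k−1, so N_k = 5 + N_{k-1} + N_{k-1}.
N_0 = 5
N_1 = 5 + 5 + 5 = 15
N_2 = 5 + 15 + 15 = 35
N_3 = 5 + 35 + 35 = 75
Terms of depth exactly 3: N_3 − N_2 = 75 − 35 = 40.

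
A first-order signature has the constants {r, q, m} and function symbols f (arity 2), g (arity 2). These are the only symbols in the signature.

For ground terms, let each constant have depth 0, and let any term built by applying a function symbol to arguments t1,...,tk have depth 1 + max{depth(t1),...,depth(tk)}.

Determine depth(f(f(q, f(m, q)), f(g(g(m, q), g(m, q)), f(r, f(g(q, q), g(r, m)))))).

5

depth(f(m, q)) = 1 + max(0, 0) = 1
depth(f(q, f(m, q))) = 1 + max(0, 1) = 2
depth(g(m, q)) = 1 + max(0, 0) = 1
depth(g(g(m, q), g(m, q))) = 1 + max(1, 1) = 2
depth(g(q, q)) = 1 + max(0, 0) = 1
depth(g(r, m)) = 1 + max(0, 0) = 1
depth(f(g(q, q), g(r, m))) = 1 + max(1, 1) = 2
depth(f(r, f(g(q, q), g(r, m)))) = 1 + max(0, 2) = 3
depth(f(g(g(m, q), g(m, q)), f(r, f(g(q, q), g(r, m))))) = 1 + max(2, 3) = 4
depth(f(f(q, f(m, q)), f(g(g(m, q), g(m, q)), f(r, f(g(q, q), g(r, m)))))) = 1 + max(2, 4) = 5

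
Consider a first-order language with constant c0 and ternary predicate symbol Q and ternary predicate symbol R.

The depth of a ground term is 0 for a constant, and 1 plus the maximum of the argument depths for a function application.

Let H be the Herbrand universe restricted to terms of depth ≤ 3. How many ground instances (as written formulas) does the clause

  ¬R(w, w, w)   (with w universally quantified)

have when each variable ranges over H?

Ground terms of depth ≤ 3:
  With no function symbols every ground term is a constant, so there is exactly 1 ground term at every depth bound.
  N_0 = 1
  N_1 = 1
  N_2 = 1
  N_3 = 1
  Explicitly: c0.
So there is exactly 1 ground term available for substitution.
There is 1 variable to instantiate (w),  occurring in at least one literal, so different choices give different ground instances.
Number of ground instances = 1.

1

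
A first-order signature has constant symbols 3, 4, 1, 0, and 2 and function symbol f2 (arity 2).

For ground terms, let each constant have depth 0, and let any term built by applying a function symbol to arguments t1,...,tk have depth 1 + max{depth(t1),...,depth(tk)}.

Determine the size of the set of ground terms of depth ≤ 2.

905

Let N_k count ground terms of depth at most k. Each non-constant term of depth ≤ k is some function symbol applied to depth-≤(k−1) arguments, giving N_k = 5 + N_{k-1}^2.
N_0 = 5
N_1 = 5 + 5^2 = 30
N_2 = 5 + 30^2 = 905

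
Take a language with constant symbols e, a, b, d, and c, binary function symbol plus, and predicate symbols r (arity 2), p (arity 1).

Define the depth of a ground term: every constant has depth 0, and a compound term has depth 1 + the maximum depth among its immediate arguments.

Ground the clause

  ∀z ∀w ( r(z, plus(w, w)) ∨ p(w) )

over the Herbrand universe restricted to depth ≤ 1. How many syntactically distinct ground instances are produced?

900

Ground terms of depth ≤ 1:
  Let N_k count ground terms of depth at most k. Each non-constant term of depth ≤ k is some function symbol applied to depth-≤(k−1) arguments, giving N_k = 5 + N_{k-1}^2.
  N_0 = 5
  N_1 = 5 + 5^2 = 30
So there are 30 ground terms available for substitution.
The body mentions every one of the 2 quantified variables; since ground terms form a free algebra, no two substitutions collapse to the same formula.
Number of ground instances = 30^2 = 900.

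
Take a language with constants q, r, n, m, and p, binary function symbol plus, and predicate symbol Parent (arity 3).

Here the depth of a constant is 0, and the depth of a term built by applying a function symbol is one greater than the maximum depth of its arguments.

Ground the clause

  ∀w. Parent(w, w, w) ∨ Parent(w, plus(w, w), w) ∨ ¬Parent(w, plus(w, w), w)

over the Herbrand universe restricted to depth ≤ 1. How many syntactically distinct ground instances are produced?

30

Ground terms of depth ≤ 1:
  Write N_k for the number of ground terms of depth ≤ k. A term of depth ≤ k is either a constant or a function symbol applied to arguments of depth ≤ k−1, so N_k = 5 + N_{k-1}^2.
  N_0 = 5
  N_1 = 5 + 5^2 = 30
So there are 30 ground terms available for substitution.
The body mentions the single quantified variable w; since ground terms form a free algebra, no two substitutions collapse to the same formula.
Number of ground instances = 30.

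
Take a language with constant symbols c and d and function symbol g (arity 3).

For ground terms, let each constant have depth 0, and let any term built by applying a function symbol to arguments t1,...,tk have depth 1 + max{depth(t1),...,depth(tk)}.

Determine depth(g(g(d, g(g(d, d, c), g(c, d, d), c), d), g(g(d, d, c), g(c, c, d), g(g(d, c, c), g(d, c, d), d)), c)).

depth(g(d, d, c)) = 1 + max(0, 0, 0) = 1
depth(g(c, d, d)) = 1 + max(0, 0, 0) = 1
depth(g(g(d, d, c), g(c, d, d), c)) = 1 + max(1, 1, 0) = 2
depth(g(d, g(g(d, d, c), g(c, d, d), c), d)) = 1 + max(0, 2, 0) = 3
depth(g(c, c, d)) = 1 + max(0, 0, 0) = 1
depth(g(d, c, c)) = 1 + max(0, 0, 0) = 1
depth(g(d, c, d)) = 1 + max(0, 0, 0) = 1
depth(g(g(d, c, c), g(d, c, d), d)) = 1 + max(1, 1, 0) = 2
depth(g(g(d, d, c), g(c, c, d), g(g(d, c, c), g(d, c, d), d))) = 1 + max(1, 1, 2) = 3
depth(g(g(d, g(g(d, d, c), g(c, d, d), c), d), g(g(d, d, c), g(c, c, d), g(g(d, c, c), g(d, c, d), d)), c)) = 1 + max(3, 3, 0) = 4

4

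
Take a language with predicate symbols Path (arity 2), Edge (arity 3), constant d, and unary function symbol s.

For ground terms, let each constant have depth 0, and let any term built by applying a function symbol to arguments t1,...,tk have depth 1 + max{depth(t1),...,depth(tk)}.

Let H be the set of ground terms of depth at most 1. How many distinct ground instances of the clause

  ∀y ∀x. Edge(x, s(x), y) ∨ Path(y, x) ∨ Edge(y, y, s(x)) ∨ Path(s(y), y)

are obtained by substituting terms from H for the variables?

4

Ground terms of depth ≤ 1:
  If N_k denotes the number of depth-≤k ground terms, the 1 constant gives N_0 = 1, and each function symbol of arity r contributes N_{k-1}^r new terms at level k: N_k = 1 + N_{k-1}.
  N_0 = 1
  N_1 = 1 + 1 = 2
So there are 2 ground terms available for substitution.
Each of y, x ranges independently over the available ground terms, and distinct assignments produce distinct instances.
Number of ground instances = 2^2 = 4.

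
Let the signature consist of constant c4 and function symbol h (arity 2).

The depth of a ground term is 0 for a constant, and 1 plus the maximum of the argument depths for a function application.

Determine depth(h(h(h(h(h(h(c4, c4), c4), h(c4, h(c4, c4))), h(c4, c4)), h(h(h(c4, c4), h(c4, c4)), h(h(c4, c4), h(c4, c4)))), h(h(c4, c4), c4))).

depth(h(c4, c4)) = 1 + max(0, 0) = 1
depth(h(h(c4, c4), c4)) = 1 + max(1, 0) = 2
depth(h(c4, h(c4, c4))) = 1 + max(0, 1) = 2
depth(h(h(h(c4, c4), c4), h(c4, h(c4, c4)))) = 1 + max(2, 2) = 3
depth(h(h(h(h(c4, c4), c4), h(c4, h(c4, c4))), h(c4, c4))) = 1 + max(3, 1) = 4
depth(h(h(c4, c4), h(c4, c4))) = 1 + max(1, 1) = 2
depth(h(h(h(c4, c4), h(c4, c4)), h(h(c4, c4), h(c4, c4)))) = 1 + max(2, 2) = 3
depth(h(h(h(h(h(c4, c4), c4), h(c4, h(c4, c4))), h(c4, c4)), h(h(h(c4, c4), h(c4, c4)), h(h(c4, c4), h(c4, c4))))) = 1 + max(4, 3) = 5
depth(h(h(h(h(h(h(c4, c4), c4), h(c4, h(c4, c4))), h(c4, c4)), h(h(h(c4, c4), h(c4, c4)), h(h(c4, c4), h(c4, c4)))), h(h(c4, c4), c4))) = 1 + max(5, 2) = 6

6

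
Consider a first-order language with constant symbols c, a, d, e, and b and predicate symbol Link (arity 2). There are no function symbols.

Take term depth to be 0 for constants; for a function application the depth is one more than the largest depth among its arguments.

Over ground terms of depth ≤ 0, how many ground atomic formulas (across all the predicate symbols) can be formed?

First count ground terms of depth ≤ 0.
With no function symbols every ground term is a constant, so there are exactly 5 ground terms at every depth bound.
N_0 = 5
So |H| = 5.
For each predicate symbol, the number of ground atoms is |H| raised to its arity; summing:
  Link: 5^2 = 25
Total ground atoms: 25.

25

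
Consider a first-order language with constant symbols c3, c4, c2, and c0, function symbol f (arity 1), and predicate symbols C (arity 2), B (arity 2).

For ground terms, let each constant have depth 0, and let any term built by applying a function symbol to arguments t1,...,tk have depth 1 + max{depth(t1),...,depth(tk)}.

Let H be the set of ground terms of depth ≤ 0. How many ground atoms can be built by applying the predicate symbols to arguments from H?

32

First count ground terms of depth ≤ 0.
Let N_k count ground terms of depth at most k. Each non-constant term of depth ≤ k is some function symbol applied to depth-≤(k−1) arguments, giving N_k = 4 + N_{k-1}.
N_0 = 4
Explicitly: c3, c4, c2, c0.
So |H| = 4.
For each predicate symbol, the number of ground atoms is |H| raised to its arity; summing:
  C: 4^2 = 16;  B: 4^2 = 16
Total ground atoms: 16 + 16 = 32.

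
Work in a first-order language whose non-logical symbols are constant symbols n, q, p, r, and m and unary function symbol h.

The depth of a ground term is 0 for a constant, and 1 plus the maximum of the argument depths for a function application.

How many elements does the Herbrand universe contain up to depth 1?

Write N_k for the number of ground terms of depth ≤ k. A term of depth ≤ k is either a constant or a function symbol applied to arguments of depth ≤ k−1, so N_k = 5 + N_{k-1}.
N_0 = 5
N_1 = 5 + 5 = 10

10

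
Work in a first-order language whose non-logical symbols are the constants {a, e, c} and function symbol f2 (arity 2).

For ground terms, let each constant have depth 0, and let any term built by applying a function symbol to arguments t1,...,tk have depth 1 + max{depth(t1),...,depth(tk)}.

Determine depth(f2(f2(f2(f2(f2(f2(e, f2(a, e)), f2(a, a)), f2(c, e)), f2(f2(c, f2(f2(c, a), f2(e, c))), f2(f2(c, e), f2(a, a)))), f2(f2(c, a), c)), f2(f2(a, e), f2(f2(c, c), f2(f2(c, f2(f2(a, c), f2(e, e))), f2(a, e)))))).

depth(f2(a, e)) = 1 + max(0, 0) = 1
depth(f2(e, f2(a, e))) = 1 + max(0, 1) = 2
depth(f2(a, a)) = 1 + max(0, 0) = 1
depth(f2(f2(e, f2(a, e)), f2(a, a))) = 1 + max(2, 1) = 3
depth(f2(c, e)) = 1 + max(0, 0) = 1
depth(f2(f2(f2(e, f2(a, e)), f2(a, a)), f2(c, e))) = 1 + max(3, 1) = 4
depth(f2(c, a)) = 1 + max(0, 0) = 1
depth(f2(e, c)) = 1 + max(0, 0) = 1
depth(f2(f2(c, a), f2(e, c))) = 1 + max(1, 1) = 2
depth(f2(c, f2(f2(c, a), f2(e, c)))) = 1 + max(0, 2) = 3
depth(f2(f2(c, e), f2(a, a))) = 1 + max(1, 1) = 2
depth(f2(f2(c, f2(f2(c, a), f2(e, c))), f2(f2(c, e), f2(a, a)))) = 1 + max(3, 2) = 4
depth(f2(f2(f2(f2(e, f2(a, e)), f2(a, a)), f2(c, e)), f2(f2(c, f2(f2(c, a), f2(e, c))), f2(f2(c, e), f2(a, a))))) = 1 + max(4, 4) = 5
depth(f2(f2(c, a), c)) = 1 + max(1, 0) = 2
depth(f2(f2(f2(f2(f2(e, f2(a, e)), f2(a, a)), f2(c, e)), f2(f2(c, f2(f2(c, a), f2(e, c))), f2(f2(c, e), f2(a, a)))), f2(f2(c, a), c))) = 1 + max(5, 2) = 6
depth(f2(c, c)) = 1 + max(0, 0) = 1
depth(f2(a, c)) = 1 + max(0, 0) = 1
depth(f2(e, e)) = 1 + max(0, 0) = 1
depth(f2(f2(a, c), f2(e, e))) = 1 + max(1, 1) = 2
depth(f2(c, f2(f2(a, c), f2(e, e)))) = 1 + max(0, 2) = 3
depth(f2(f2(c, f2(f2(a, c), f2(e, e))), f2(a, e))) = 1 + max(3, 1) = 4
depth(f2(f2(c, c), f2(f2(c, f2(f2(a, c), f2(e, e))), f2(a, e)))) = 1 + max(1, 4) = 5
depth(f2(f2(a, e), f2(f2(c, c), f2(f2(c, f2(f2(a, c), f2(e, e))), f2(a, e))))) = 1 + max(1, 5) = 6
depth(f2(f2(f2(f2(f2(f2(e, f2(a, e)), f2(a, a)), f2(c, e)), f2(f2(c, f2(f2(c, a), f2(e, c))), f2(f2(c, e), f2(a, a)))), f2(f2(c, a), c)), f2(f2(a, e), f2(f2(c, c), f2(f2(c, f2(f2(a, c), f2(e, e))), f2(a, e)))))) = 1 + max(6, 6) = 7

7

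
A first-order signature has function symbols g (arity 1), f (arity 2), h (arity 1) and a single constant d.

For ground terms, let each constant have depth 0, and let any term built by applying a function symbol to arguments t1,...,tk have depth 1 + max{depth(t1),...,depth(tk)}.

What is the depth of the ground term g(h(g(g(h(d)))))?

depth(h(d)) = 1 + depth(d) = 1 + 0 = 1
depth(g(h(d))) = 1 + depth(h(d)) = 1 + 1 = 2
depth(g(g(h(d)))) = 1 + depth(g(h(d))) = 1 + 2 = 3
depth(h(g(g(h(d))))) = 1 + depth(g(g(h(d)))) = 1 + 3 = 4
depth(g(h(g(g(h(d)))))) = 1 + depth(h(g(g(h(d))))) = 1 + 4 = 5

5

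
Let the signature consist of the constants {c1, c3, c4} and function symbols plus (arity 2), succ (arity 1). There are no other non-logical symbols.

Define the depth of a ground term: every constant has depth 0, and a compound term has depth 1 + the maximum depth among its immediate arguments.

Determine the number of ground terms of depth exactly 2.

Let N_k = |{terms of depth ≤ k}|. Then N_0 = 3 and N_k = 3 + N_{k-1}^2 + N_{k-1} for k ≥ 1 (one summand per function symbol, arity giving the exponent).
N_0 = 3
N_1 = 3 + 3^2 + 3 = 15
N_2 = 3 + 15^2 + 15 = 243
Terms of depth exactly 2: N_2 − N_1 = 243 − 15 = 228.

228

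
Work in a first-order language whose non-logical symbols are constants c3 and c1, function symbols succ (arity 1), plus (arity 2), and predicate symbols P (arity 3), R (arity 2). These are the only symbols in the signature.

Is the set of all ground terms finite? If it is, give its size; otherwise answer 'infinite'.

The signature has at least one function symbol (succ, arity 1) and at least one constant (c3).
Iterating succ gives infinitely many distinct ground terms: c3, succ(c3), succ(succ(c3)), ...
So the Herbrand universe is infinite.

infinite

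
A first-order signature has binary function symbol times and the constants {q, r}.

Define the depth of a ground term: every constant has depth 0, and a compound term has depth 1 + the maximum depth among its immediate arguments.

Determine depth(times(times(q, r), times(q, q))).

2

depth(times(q, r)) = 1 + max(0, 0) = 1
depth(times(q, q)) = 1 + max(0, 0) = 1
depth(times(times(q, r), times(q, q))) = 1 + max(1, 1) = 2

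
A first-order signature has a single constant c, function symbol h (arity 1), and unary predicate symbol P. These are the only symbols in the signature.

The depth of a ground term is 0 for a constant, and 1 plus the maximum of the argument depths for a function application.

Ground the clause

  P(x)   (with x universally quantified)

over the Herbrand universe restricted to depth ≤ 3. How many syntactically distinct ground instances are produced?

4

Ground terms of depth ≤ 3:
  If N_k denotes the number of depth-≤k ground terms, the 1 constant gives N_0 = 1, and each function symbol of arity r contributes N_{k-1}^r new terms at level k: N_k = 1 + N_{k-1}.
  N_0 = 1
  N_1 = 1 + 1 = 2
  N_2 = 1 + 2 = 3
  N_3 = 1 + 3 = 4
So there are 4 ground terms available for substitution.
There is 1 variable to instantiate (x),  occurring in at least one literal, so different choices give different ground instances.
Number of ground instances = 4.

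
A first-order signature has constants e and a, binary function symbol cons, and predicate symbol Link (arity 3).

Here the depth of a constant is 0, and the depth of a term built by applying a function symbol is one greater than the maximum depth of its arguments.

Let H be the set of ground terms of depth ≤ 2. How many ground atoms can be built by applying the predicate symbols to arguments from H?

First count ground terms of depth ≤ 2.
Let N_k = |{terms of depth ≤ k}|. Then N_0 = 2 and N_k = 2 + N_{k-1}^2 for k ≥ 1 (one summand per function symbol, arity giving the exponent).
N_0 = 2
N_1 = 2 + 2^2 = 6
N_2 = 2 + 6^2 = 38
So |H| = 38.
For each predicate symbol, the number of ground atoms is |H| raised to its arity; summing:
  Link: 38^3 = 54872
Total ground atoms: 54872.

54872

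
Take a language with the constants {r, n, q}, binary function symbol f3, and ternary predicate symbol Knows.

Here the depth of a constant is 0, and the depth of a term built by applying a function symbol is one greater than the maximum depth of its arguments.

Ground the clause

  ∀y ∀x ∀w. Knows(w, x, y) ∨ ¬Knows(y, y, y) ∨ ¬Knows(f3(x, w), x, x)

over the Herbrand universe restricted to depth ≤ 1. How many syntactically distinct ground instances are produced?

Ground terms of depth ≤ 1:
  Count level by level. With function symbols f3/2, the terms of depth ≤ k are the 3 constants together with each function applied to depth-≤(k−1) tuples, so N_k = 3 + N_{k-1}^2.
  N_0 = 3
  N_1 = 3 + 3^2 = 12
So there are 12 ground terms available for substitution.
Each of y, x, w ranges independently over the available ground terms, and distinct assignments produce distinct instances.
Number of ground instances = 12^3 = 1728.

1728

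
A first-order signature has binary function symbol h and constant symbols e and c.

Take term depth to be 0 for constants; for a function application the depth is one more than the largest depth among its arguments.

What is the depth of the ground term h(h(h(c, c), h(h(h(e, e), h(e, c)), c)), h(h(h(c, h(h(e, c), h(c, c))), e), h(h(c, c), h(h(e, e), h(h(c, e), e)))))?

6

depth(h(c, c)) = 1 + max(0, 0) = 1
depth(h(e, e)) = 1 + max(0, 0) = 1
depth(h(e, c)) = 1 + max(0, 0) = 1
depth(h(h(e, e), h(e, c))) = 1 + max(1, 1) = 2
depth(h(h(h(e, e), h(e, c)), c)) = 1 + max(2, 0) = 3
depth(h(h(c, c), h(h(h(e, e), h(e, c)), c))) = 1 + max(1, 3) = 4
depth(h(h(e, c), h(c, c))) = 1 + max(1, 1) = 2
depth(h(c, h(h(e, c), h(c, c)))) = 1 + max(0, 2) = 3
depth(h(h(c, h(h(e, c), h(c, c))), e)) = 1 + max(3, 0) = 4
depth(h(c, e)) = 1 + max(0, 0) = 1
depth(h(h(c, e), e)) = 1 + max(1, 0) = 2
depth(h(h(e, e), h(h(c, e), e))) = 1 + max(1, 2) = 3
depth(h(h(c, c), h(h(e, e), h(h(c, e), e)))) = 1 + max(1, 3) = 4
depth(h(h(h(c, h(h(e, c), h(c, c))), e), h(h(c, c), h(h(e, e), h(h(c, e), e))))) = 1 + max(4, 4) = 5
depth(h(h(h(c, c), h(h(h(e, e), h(e, c)), c)), h(h(h(c, h(h(e, c), h(c, c))), e), h(h(c, c), h(h(e, e), h(h(c, e), e)))))) = 1 + max(4, 5) = 6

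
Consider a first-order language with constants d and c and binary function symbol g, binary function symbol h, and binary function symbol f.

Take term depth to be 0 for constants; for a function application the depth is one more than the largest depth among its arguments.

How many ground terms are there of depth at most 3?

Write N_k for the number of ground terms of depth ≤ k. A term of depth ≤ k is either a constant or a function symbol applied to arguments of depth ≤ k−1, so N_k = 2 + N_{k-1}^2 + N_{k-1}^2 + N_{k-1}^2.
N_0 = 2
N_1 = 2 + 2^2 + 2^2 + 2^2 = 14
N_2 = 2 + 14^2 + 14^2 + 14^2 = 590
N_3 = 2 + 590^2 + 590^2 + 590^2 = 1044302

1044302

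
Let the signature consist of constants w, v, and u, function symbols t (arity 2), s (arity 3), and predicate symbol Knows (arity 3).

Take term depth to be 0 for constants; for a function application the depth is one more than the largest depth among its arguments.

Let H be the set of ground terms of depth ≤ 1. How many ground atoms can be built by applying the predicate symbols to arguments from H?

First count ground terms of depth ≤ 1.
Count level by level. With function symbols t/2, s/3, the terms of depth ≤ k are the 3 constants together with each function applied to depth-≤(k−1) tuples, so N_k = 3 + N_{k-1}^2 + N_{k-1}^3.
N_0 = 3
N_1 = 3 + 3^2 + 3^3 = 39
So |H| = 39.
Ground atoms are formed by filling each argument slot of a predicate with a term from H, so an r-ary predicate gives |H|^r atoms:
  Knows: 39^3 = 59319
Total ground atoms: 59319.

59319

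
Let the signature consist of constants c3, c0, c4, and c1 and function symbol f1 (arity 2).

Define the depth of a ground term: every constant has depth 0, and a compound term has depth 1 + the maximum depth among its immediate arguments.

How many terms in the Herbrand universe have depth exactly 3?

162816

Write N_k for the number of ground terms of depth ≤ k. A term of depth ≤ k is either a constant or a function symbol applied to arguments of depth ≤ k−1, so N_k = 4 + N_{k-1}^2.
N_0 = 4
N_1 = 4 + 4^2 = 20
N_2 = 4 + 20^2 = 404
N_3 = 4 + 404^2 = 163220
Terms of depth exactly 3: N_3 − N_2 = 163220 − 404 = 162816.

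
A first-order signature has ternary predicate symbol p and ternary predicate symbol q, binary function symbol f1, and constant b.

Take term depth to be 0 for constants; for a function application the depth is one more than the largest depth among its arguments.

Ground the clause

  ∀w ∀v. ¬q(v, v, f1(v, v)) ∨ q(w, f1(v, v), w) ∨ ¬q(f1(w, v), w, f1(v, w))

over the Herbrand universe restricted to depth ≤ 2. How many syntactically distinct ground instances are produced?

25

Ground terms of depth ≤ 2:
  Let N_k count ground terms of depth at most k. Each non-constant term of depth ≤ k is some function symbol applied to depth-≤(k−1) arguments, giving N_k = 1 + N_{k-1}^2.
  N_0 = 1
  N_1 = 1 + 1^2 = 2
  N_2 = 1 + 2^2 = 5
  Explicitly: b, f1(b, b), f1(b, f1(b, b)), f1(f1(b, b), b), f1(f1(b, b), f1(b, b)).
So there are 5 ground terms available for substitution.
There are 2 variables to instantiate (w, v), each occurring in at least one literal, so different choices give different ground instances.
Number of ground instances = 5^2 = 25.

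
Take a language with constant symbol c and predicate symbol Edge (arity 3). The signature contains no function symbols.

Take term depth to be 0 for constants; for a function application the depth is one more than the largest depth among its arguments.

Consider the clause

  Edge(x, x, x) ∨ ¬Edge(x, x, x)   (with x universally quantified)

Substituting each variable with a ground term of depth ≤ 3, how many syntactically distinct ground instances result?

1

Ground terms of depth ≤ 3:
  With no function symbols every ground term is a constant, so there is exactly 1 ground term at every depth bound.
  N_0 = 1
  N_1 = 1
  N_2 = 1
  N_3 = 1
  Explicitly: c.
So there is exactly 1 ground term available for substitution.
The variable x ranges independently over the available ground terms, and distinct assignments produce distinct instances.
Number of ground instances = 1.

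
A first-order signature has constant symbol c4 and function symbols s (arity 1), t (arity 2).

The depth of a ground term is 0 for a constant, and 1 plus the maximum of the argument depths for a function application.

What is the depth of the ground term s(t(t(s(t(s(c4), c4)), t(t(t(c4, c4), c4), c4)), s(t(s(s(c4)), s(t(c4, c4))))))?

depth(s(c4)) = 1 + depth(c4) = 1 + 0 = 1
depth(t(s(c4), c4)) = 1 + max(1, 0) = 2
depth(s(t(s(c4), c4))) = 1 + depth(t(s(c4), c4)) = 1 + 2 = 3
depth(t(c4, c4)) = 1 + max(0, 0) = 1
depth(t(t(c4, c4), c4)) = 1 + max(1, 0) = 2
depth(t(t(t(c4, c4), c4), c4)) = 1 + max(2, 0) = 3
depth(t(s(t(s(c4), c4)), t(t(t(c4, c4), c4), c4))) = 1 + max(3, 3) = 4
depth(s(s(c4))) = 1 + depth(s(c4)) = 1 + 1 = 2
depth(s(t(c4, c4))) = 1 + depth(t(c4, c4)) = 1 + 1 = 2
depth(t(s(s(c4)), s(t(c4, c4)))) = 1 + max(2, 2) = 3
depth(s(t(s(s(c4)), s(t(c4, c4))))) = 1 + depth(t(s(s(c4)), s(t(c4, c4)))) = 1 + 3 = 4
depth(t(t(s(t(s(c4), c4)), t(t(t(c4, c4), c4), c4)), s(t(s(s(c4)), s(t(c4, c4)))))) = 1 + max(4, 4) = 5
depth(s(t(t(s(t(s(c4), c4)), t(t(t(c4, c4), c4), c4)), s(t(s(s(c4)), s(t(c4, c4))))))) = 1 + depth(t(t(s(t(s(c4), c4)), t(t(t(c4, c4), c4), c4)), s(t(s(s(c4)), s(t(c4, c4)))))) = 1 + 5 = 6

6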